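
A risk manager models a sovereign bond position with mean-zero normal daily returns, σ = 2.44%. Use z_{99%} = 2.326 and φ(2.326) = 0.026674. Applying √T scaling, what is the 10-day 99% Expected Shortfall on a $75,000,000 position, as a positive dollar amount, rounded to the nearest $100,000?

σ_{10d} = 2.44% × √10 = 7.716%.
ES multiplier = φ(z)/(1−α) = 0.026674/0.01 = 2.667.
ES = 7.716% × 2.667 = 20.579%; on $75,000,000: $15,434,250.

$15,400,000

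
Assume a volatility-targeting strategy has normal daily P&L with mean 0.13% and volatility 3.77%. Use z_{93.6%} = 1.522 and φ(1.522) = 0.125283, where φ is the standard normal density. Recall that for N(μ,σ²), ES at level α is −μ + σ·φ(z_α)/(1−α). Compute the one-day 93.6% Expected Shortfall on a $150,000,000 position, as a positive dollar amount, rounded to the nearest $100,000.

$10,900,000

Tail multiplier: φ(z)/(1−α) = 0.125283 / 0.064 = 1.958.
ES = −(0.13%) + 3.77% × 1.958 = 7.252%.
On $150,000,000: 0.07252 × $150,000,000 = $10,878,000.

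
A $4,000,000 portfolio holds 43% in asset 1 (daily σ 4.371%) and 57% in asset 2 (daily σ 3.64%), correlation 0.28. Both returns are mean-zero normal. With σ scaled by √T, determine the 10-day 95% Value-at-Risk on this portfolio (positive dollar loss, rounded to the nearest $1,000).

σ_p = √(0.43²·4.371² + 0.57²·3.64² + 2·0.28·0.43·0.57·4.371·3.64) = 3.166%.
σ_{10d} = 3.166% × √10 = 10.012%.
z(95%) = 1.645.
VaR = 1.645 × 10.012% = 16.470%; on $4,000,000 that is $658,800.

$659,000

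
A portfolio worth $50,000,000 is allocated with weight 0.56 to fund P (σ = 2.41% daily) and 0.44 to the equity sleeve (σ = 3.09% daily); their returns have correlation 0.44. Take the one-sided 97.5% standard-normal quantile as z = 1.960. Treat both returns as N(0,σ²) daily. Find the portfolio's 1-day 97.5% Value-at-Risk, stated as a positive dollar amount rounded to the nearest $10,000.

σ_p² = 0.56²·2.41² + 0.44²·3.09² + 2·0.44·0.56·0.44·2.41·3.09 = 5.2847 (%²).
σ_p = √5.2847 = 2.299%.
VaR = 1.960 × 2.299% = 4.506%; on $50,000,000 that is $2,253,000.

$2,250,000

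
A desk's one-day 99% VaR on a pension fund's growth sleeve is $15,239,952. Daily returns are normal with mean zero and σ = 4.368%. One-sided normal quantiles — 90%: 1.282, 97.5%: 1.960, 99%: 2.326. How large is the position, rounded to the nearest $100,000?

VaR as a fraction of value: z·σ = 2.326 × 4.368% = 10.16%.
Position = $15,239,952 / 0.1016 = $150,000,000.

$150,000,000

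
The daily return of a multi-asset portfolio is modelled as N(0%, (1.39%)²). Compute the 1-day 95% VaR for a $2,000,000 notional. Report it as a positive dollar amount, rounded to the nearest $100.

$45,700

At 95% one-sided, z = 1.645.
VaR = z·σ = 1.645 × 1.39% = 2.287%.
On $2,000,000: 0.02287 × $2,000,000 = $45,740.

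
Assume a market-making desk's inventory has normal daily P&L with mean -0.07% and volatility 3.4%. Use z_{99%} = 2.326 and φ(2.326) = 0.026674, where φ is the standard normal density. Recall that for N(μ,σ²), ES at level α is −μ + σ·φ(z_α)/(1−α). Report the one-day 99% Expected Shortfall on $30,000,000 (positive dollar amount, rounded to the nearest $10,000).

Tail multiplier: φ(z)/(1−α) = 0.026674 / 0.01 = 2.667.
ES = −(-0.07%) + 3.4% × 2.667 = 9.138%.
On $30,000,000: 0.09138 × $30,000,000 = $2,741,400.

$2,740,000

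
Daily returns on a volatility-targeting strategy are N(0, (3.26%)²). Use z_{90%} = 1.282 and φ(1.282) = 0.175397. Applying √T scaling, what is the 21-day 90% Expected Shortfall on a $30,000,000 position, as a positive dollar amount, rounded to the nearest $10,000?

σ_{21d} = 3.26% × √21 = 14.939%.
ES multiplier = φ(z)/(1−α) = 0.175397/0.1 = 1.754.
ES = 14.939% × 1.754 = 26.203%; on $30,000,000: $7,860,900.

$7,860,000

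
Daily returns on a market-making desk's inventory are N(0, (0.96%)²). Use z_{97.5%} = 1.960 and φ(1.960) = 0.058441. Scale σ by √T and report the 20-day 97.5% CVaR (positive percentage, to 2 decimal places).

σ_{20d} = 0.96% × √20 = 4.293%.
ES multiplier = φ(z)/(1−α) = 0.058441/0.025 = 2.338.
ES = 4.293% × 2.338 = 10.037%.

10.04%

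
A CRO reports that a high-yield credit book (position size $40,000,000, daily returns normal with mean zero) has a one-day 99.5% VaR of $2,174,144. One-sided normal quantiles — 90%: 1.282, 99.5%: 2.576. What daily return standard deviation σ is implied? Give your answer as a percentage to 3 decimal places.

VaR as a fraction: $2,174,144 / $40,000,000 = 5.435%.
σ = VaR / z = 5.435% / 2.576 = 2.110%.

2.110%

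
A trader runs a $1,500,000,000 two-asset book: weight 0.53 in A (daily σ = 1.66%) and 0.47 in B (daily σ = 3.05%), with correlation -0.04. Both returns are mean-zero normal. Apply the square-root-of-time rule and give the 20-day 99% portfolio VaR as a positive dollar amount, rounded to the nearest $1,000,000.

σ_p = √(0.53²·1.66² + 0.47²·3.05² + 2·-0.04·0.53·0.47·1.66·3.05) = 1.652%.
σ_{20d} = 1.652% × √20 = 7.388%.
z(99%) = 2.326.
VaR = 2.326 × 7.388% = 17.184%; on $1,500,000,000 that is $257,760,000.

$258,000,000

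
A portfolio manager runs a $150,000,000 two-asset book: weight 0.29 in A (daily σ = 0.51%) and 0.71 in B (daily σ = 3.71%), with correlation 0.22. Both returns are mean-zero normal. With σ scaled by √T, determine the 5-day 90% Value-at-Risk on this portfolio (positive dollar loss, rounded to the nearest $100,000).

σ_p = √(0.29²·0.51² + 0.71²·3.71² + 2·0.22·0.29·0.71·0.51·3.71) = 2.671%.
σ_{5d} = 2.671% × √5 = 5.973%.
z(90%) = 1.282.
VaR = 1.282 × 5.973% = 7.657%; on $150,000,000 that is $11,485,500.

$11,500,000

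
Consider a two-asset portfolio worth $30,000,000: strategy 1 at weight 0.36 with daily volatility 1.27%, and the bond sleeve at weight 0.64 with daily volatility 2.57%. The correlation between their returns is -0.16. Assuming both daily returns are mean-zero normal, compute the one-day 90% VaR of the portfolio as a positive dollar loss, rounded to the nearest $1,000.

σ_p² = 0.36²·1.27² + 0.64²·2.57² + 2·-0.16·0.36·0.64·1.27·2.57 = 2.6738 (%²).
σ_p = √2.6738 = 1.635%.
At 90%, z = 1.282.
VaR = 1.282 × 1.635% = 2.096%; on $30,000,000 that is $628,800.

$629,000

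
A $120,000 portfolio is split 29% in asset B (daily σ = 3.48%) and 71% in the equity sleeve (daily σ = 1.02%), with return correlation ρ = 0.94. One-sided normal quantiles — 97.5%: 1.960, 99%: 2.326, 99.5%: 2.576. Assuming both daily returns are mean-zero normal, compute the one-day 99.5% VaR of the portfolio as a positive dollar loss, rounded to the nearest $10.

σ_p² = 0.29²·3.48² + 0.71²·1.02² + 2·0.94·0.29·0.71·3.48·1.02 = 2.9170 (%²).
σ_p = √2.9170 = 1.708%.
VaR = 2.576 × 1.708% = 4.400%; on $120,000 that is $5,280.

$5,280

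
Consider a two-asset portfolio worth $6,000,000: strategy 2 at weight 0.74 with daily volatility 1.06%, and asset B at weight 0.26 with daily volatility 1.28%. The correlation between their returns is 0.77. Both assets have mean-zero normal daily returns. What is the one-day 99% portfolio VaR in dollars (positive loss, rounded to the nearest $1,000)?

$148,000

σ_p² = 0.74²·1.06² + 0.26²·1.28² + 2·0.77·0.74·0.26·1.06·1.28 = 1.1281 (%²).
σ_p = √1.1281 = 1.062%.
At 99%, z = 2.326.
VaR = 2.326 × 1.062% = 2.470%; on $6,000,000 that is $148,200.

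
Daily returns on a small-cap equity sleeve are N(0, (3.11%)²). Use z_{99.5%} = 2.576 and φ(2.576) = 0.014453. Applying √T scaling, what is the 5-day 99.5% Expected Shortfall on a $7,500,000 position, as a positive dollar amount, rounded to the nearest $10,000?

σ_{5d} = 3.11% × √5 = 6.954%.
ES multiplier = φ(z)/(1−α) = 0.014453/0.005 = 2.891.
ES = 6.954% × 2.891 = 20.104%; on $7,500,000: $1,507,800.

$1,510,000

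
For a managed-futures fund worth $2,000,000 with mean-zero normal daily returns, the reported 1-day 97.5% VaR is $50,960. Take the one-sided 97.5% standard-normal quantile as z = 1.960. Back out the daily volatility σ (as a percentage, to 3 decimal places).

1.300%

VaR as a fraction: $50,960 / $2,000,000 = 2.548%.
σ = VaR / z = 2.548% / 1.960 = 1.300%.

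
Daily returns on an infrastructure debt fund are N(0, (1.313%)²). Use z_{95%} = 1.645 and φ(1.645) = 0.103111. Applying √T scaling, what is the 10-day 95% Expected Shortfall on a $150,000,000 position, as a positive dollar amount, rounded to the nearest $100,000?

$12,800,000

σ_{10d} = 1.313% × √10 = 4.152%.
ES multiplier = φ(z)/(1−α) = 0.103111/0.05 = 2.062.
ES = 4.152% × 2.062 = 8.561%; on $150,000,000: $12,841,500.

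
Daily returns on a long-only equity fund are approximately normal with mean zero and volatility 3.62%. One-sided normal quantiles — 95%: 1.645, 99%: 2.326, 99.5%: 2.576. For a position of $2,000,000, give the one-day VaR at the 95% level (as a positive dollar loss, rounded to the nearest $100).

$119,100

VaR = z·σ = 1.645 × 3.62% = 5.955%.
On $2,000,000: 0.05955 × $2,000,000 = $119,100.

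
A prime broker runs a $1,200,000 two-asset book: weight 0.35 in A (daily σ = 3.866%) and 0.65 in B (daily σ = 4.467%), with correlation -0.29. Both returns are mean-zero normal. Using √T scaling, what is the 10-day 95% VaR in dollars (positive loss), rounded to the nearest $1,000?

σ_p = √(0.35²·3.866² + 0.65²·4.467² + 2·-0.29·0.35·0.65·3.866·4.467) = 2.825%.
σ_{10d} = 2.825% × √10 = 8.933%.
z(95%) = 1.645.
VaR = 1.645 × 8.933% = 14.695%; on $1,200,000 that is $176,340.

$176,000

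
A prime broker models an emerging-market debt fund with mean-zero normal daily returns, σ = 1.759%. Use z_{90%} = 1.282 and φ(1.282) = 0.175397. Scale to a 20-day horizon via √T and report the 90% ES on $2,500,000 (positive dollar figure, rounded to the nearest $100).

$344,900

σ_{20d} = 1.759% × √20 = 7.866%.
ES multiplier = φ(z)/(1−α) = 0.175397/0.1 = 1.754.
ES = 7.866% × 1.754 = 13.797%; on $2,500,000: $344,925.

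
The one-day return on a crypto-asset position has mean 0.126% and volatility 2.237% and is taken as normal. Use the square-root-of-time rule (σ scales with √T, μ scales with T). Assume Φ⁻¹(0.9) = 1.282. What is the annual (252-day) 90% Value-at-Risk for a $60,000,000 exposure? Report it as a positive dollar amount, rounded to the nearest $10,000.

σ_{252d} = 2.237% × √252 = 35.511%; μ_{252d} = 252 × 0.126% = 31.752%.
VaR = −(31.752%) + 1.282 × 35.511% = 13.773%.
On $60,000,000: 0.13773 × $60,000,000 = $8,263,800.

$8,260,000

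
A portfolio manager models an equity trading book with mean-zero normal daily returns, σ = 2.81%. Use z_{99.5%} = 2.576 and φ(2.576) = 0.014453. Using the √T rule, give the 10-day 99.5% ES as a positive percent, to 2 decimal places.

25.69%

σ_{10d} = 2.81% × √10 = 8.886%.
ES multiplier = φ(z)/(1−α) = 0.014453/0.005 = 2.891.
ES = 8.886% × 2.891 = 25.689%.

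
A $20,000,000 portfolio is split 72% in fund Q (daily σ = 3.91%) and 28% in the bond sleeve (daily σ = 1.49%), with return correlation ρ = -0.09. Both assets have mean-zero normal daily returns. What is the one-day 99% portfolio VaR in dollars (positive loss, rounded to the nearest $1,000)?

σ_p² = 0.72²·3.91² + 0.28²·1.49² + 2·-0.09·0.72·0.28·3.91·1.49 = 7.8880 (%²).
σ_p = √7.8880 = 2.809%.
At 99%, z = 2.326.
VaR = 2.326 × 2.809% = 6.534%; on $20,000,000 that is $1,306,800.

$1,307,000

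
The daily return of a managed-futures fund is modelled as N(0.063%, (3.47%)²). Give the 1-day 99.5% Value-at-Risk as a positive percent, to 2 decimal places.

At 99.5% one-sided, z = 2.576.
VaR = −μ + z·σ = −(0.063%) + 2.576 × 3.47% = 8.876%.

8.88%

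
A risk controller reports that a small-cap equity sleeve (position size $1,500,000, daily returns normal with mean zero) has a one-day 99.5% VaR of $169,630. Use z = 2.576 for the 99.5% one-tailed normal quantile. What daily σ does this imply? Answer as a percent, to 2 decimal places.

4.39%

VaR as a fraction: $169,630 / $1,500,000 = 11.309%.
σ = VaR / z = 11.309% / 2.576 = 4.390%.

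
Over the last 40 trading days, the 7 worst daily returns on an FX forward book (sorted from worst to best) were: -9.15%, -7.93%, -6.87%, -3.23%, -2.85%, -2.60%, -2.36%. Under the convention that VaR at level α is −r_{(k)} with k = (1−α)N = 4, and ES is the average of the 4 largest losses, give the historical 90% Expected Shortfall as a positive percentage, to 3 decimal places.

The 4 worst returns sum to -27.18%.
ES = −(-27.18%) / 4 = 6.795%.

6.795%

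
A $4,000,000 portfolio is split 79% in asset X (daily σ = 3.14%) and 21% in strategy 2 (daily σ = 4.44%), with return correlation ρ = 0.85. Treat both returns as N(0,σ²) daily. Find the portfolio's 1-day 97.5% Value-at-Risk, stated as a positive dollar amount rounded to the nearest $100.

$259,500

σ_p² = 0.79²·3.14² + 0.21²·4.44² + 2·0.85·0.79·0.21·3.14·4.44 = 10.9547 (%²).
σ_p = √10.9547 = 3.310%.
At 97.5%, z = 1.960.
VaR = 1.960 × 3.310% = 6.488%; on $4,000,000 that is $259,520.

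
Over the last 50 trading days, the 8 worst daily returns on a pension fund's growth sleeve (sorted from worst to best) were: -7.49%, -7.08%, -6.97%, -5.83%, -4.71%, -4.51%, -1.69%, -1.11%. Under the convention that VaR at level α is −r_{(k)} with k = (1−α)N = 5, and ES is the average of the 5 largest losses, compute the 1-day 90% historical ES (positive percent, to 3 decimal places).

6.416%

The 5 worst returns sum to -32.08%.
ES = −(-32.08%) / 5 = 6.416%.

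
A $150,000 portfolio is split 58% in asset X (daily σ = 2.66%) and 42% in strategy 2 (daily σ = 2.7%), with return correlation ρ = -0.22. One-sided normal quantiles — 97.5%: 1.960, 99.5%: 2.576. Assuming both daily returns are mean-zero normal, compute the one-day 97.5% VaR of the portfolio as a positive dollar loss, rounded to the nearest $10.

$5,000

σ_p² = 0.58²·2.66² + 0.42²·2.7² + 2·-0.22·0.58·0.42·2.66·2.7 = 2.8964 (%²).
σ_p = √2.8964 = 1.702%.
VaR = 1.960 × 1.702% = 3.336%; on $150,000 that is $5,004.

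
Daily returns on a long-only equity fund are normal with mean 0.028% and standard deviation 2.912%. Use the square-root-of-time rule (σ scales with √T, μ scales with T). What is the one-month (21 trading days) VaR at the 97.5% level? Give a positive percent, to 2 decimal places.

At 97.5%, z = 1.960.
σ_{21d} = 2.912% × √21 = 13.344%; μ_{21d} = 21 × 0.028% = 0.588%.
VaR = −(0.588%) + 1.960 × 13.344% = 25.566%.

25.57%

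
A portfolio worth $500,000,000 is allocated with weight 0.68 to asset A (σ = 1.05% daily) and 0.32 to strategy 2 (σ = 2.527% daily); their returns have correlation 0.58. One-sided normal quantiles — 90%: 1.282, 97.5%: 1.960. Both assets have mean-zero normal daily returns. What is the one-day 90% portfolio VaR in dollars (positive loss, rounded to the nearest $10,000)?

$8,680,000

σ_p² = 0.68²·1.05² + 0.32²·2.527² + 2·0.58·0.68·0.32·1.05·2.527 = 1.8334 (%²).
σ_p = √1.8334 = 1.354%.
VaR = 1.282 × 1.354% = 1.736%; on $500,000,000 that is $8,680,000.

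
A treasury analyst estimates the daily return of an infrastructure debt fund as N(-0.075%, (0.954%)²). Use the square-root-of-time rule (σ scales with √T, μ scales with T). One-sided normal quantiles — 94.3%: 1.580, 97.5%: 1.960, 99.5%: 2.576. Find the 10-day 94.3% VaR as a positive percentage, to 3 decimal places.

σ_{10d} = 0.954% × √10 = 3.017%; μ_{10d} = 10 × -0.075% = -0.750%.
VaR = −(-0.750%) + 1.580 × 3.017% = 5.517%.

5.517%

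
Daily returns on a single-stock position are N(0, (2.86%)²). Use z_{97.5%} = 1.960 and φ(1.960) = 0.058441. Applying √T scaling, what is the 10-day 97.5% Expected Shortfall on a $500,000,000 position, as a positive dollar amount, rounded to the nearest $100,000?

$105,700,000

σ_{10d} = 2.86% × √10 = 9.044%.
ES multiplier = φ(z)/(1−α) = 0.058441/0.025 = 2.338.
ES = 9.044% × 2.338 = 21.145%; on $500,000,000: $105,725,000.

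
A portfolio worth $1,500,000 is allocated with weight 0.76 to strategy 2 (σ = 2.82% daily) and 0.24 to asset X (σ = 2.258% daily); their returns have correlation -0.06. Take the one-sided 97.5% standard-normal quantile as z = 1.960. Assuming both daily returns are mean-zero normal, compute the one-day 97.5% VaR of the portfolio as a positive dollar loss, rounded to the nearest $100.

σ_p² = 0.76²·2.82² + 0.24²·2.258² + 2·-0.06·0.76·0.24·2.82·2.258 = 4.7476 (%²).
σ_p = √4.7476 = 2.179%.
VaR = 1.960 × 2.179% = 4.271%; on $1,500,000 that is $64,065.

$64,100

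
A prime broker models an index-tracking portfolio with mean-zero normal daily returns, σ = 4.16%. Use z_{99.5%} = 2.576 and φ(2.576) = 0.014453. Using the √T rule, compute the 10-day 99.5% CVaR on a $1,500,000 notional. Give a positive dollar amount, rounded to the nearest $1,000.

σ_{10d} = 4.16% × √10 = 13.155%.
ES multiplier = φ(z)/(1−α) = 0.014453/0.005 = 2.891.
ES = 13.155% × 2.891 = 38.031%; on $1,500,000: $570,465.

$570,000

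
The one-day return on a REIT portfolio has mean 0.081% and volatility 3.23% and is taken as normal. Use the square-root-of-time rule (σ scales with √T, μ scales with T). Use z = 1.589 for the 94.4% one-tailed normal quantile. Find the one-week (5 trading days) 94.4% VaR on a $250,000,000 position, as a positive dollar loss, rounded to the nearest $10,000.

σ_{5d} = 3.23% × √5 = 7.222%; μ_{5d} = 5 × 0.081% = 0.405%.
VaR = −(0.405%) + 1.589 × 7.222% = 11.071%.
On $250,000,000: 0.11071 × $250,000,000 = $27,677,500.

$27,680,000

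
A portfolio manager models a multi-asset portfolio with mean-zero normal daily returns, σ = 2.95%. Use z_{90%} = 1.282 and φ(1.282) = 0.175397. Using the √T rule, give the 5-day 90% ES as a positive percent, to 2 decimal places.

σ_{5d} = 2.95% × √5 = 6.596%.
ES multiplier = φ(z)/(1−α) = 0.175397/0.1 = 1.754.
ES = 6.596% × 1.754 = 11.569%.

11.57%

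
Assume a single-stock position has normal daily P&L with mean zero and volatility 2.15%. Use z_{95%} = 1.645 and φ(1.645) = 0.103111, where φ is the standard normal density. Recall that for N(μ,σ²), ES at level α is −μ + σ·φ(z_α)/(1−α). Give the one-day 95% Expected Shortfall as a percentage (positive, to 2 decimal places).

4.43%

Tail multiplier: φ(z)/(1−α) = 0.103111 / 0.05 = 2.062.
ES = 2.15% × 2.062 = 4.433%.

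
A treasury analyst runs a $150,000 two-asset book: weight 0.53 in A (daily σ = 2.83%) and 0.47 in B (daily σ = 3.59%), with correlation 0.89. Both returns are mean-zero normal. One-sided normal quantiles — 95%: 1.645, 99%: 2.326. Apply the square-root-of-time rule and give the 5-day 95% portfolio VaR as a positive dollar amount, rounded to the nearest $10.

$17,100

σ_p = √(0.53²·2.83² + 0.47²·3.59² + 2·0.89·0.53·0.47·2.83·3.59) = 3.099%.
σ_{5d} = 3.099% × √5 = 6.930%.
VaR = 1.645 × 6.930% = 11.400%; on $150,000 that is $17,100.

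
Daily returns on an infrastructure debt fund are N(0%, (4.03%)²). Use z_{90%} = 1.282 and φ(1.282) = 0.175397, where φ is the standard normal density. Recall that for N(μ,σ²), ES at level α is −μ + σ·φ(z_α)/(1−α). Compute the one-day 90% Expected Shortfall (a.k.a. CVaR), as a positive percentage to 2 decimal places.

Tail multiplier: φ(z)/(1−α) = 0.175397 / 0.1 = 1.754.
ES = 4.03% × 1.754 = 7.069%.

7.07%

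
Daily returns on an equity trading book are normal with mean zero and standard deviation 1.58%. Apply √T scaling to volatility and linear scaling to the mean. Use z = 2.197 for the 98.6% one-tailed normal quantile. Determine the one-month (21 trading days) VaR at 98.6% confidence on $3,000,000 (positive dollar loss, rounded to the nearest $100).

$477,200

σ_{21d} = 1.58% × √21 = 7.240%.
VaR = 2.197 × 7.240% = 15.906%.
On $3,000,000: 0.15906 × $3,000,000 = $477,180.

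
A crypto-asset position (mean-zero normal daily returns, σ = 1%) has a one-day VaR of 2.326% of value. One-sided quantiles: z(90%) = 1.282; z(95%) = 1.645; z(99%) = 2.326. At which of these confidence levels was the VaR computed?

99%

Implied z = VaR/σ = 2.326 / 1 = 2.326.
This matches z(99%) = 2.326.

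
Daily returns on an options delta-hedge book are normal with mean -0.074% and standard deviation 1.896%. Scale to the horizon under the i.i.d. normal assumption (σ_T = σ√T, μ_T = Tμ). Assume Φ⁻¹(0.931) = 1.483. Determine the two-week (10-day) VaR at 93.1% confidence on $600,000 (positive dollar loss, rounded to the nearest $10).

σ_{10d} = 1.896% × √10 = 5.996%; μ_{10d} = 10 × -0.074% = -0.740%.
VaR = −(-0.740%) + 1.483 × 5.996% = 9.632%.
On $600,000: 0.09632 × $600,000 = $57,792.

$57,790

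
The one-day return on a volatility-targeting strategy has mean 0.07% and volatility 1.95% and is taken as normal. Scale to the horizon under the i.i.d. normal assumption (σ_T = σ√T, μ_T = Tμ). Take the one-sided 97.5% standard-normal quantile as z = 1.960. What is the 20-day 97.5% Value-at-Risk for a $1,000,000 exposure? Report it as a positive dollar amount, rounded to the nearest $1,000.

σ_{20d} = 1.95% × √20 = 8.721%; μ_{20d} = 20 × 0.07% = 1.400%.
VaR = −(1.400%) + 1.960 × 8.721% = 15.693%.
On $1,000,000: 0.15693 × $1,000,000 = $156,930.

$157,000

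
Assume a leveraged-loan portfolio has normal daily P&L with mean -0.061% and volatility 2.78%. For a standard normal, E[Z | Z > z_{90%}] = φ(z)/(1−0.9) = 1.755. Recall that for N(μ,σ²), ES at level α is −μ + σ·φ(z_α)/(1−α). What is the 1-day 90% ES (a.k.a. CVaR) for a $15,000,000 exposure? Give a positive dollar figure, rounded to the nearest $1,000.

$741,000

ES = −(-0.061%) + 2.78% × 1.755 = 4.940%.
On $15,000,000: 0.04940 × $15,000,000 = $741,000.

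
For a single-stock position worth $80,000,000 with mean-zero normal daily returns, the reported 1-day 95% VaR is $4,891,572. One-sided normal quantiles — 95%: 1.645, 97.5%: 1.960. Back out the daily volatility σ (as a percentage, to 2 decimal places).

VaR as a fraction: $4,891,572 / $80,000,000 = 6.114%.
σ = VaR / z = 6.114% / 1.645 = 3.717%.

3.72%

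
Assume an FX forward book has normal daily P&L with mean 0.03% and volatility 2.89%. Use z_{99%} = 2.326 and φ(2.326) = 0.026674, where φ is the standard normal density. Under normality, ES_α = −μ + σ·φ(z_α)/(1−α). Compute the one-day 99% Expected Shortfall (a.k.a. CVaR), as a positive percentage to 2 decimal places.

7.68%

Tail multiplier: φ(z)/(1−α) = 0.026674 / 0.01 = 2.667.
ES = −(0.03%) + 2.89% × 2.667 = 7.678%.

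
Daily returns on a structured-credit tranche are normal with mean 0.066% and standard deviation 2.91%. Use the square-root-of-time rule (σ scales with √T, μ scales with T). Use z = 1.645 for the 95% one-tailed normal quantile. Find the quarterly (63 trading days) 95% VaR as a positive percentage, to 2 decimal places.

33.84%

σ_{63d} = 2.91% × √63 = 23.097%; μ_{63d} = 63 × 0.066% = 4.158%.
VaR = −(4.158%) + 1.645 × 23.097% = 33.837%.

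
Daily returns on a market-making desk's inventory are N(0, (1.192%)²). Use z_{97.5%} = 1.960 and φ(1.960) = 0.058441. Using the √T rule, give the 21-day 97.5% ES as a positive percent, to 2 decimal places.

12.77%

σ_{21d} = 1.192% × √21 = 5.462%.
ES multiplier = φ(z)/(1−α) = 0.058441/0.025 = 2.338.
ES = 5.462% × 2.338 = 12.770%.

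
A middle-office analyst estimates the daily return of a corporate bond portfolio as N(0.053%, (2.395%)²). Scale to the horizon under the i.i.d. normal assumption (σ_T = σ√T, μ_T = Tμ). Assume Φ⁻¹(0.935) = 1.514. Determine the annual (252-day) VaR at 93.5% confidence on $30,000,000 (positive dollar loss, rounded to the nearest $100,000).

$13,300,000

σ_{252d} = 2.395% × √252 = 38.019%; μ_{252d} = 252 × 0.053% = 13.356%.
VaR = −(13.356%) + 1.514 × 38.019% = 44.205%.
On $30,000,000: 0.44205 × $30,000,000 = $13,261,500.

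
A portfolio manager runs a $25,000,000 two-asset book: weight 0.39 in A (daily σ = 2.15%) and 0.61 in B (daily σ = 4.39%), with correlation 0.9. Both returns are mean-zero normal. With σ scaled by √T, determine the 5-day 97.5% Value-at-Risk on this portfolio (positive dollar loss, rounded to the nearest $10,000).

$3,780,000

σ_p = √(0.39²·2.15² + 0.61²·4.39² + 2·0.9·0.39·0.61·2.15·4.39) = 3.452%.
σ_{5d} = 3.452% × √5 = 7.719%.
z(97.5%) = 1.960.
VaR = 1.960 × 7.719% = 15.129%; on $25,000,000 that is $3,782,250.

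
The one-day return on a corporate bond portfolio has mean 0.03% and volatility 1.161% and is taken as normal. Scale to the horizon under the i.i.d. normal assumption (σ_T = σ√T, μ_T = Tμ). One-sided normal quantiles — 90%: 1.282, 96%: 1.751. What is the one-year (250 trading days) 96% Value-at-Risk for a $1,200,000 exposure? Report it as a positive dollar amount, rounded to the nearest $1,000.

σ_{250d} = 1.161% × √250 = 18.357%; μ_{250d} = 250 × 0.03% = 7.500%.
VaR = −(7.500%) + 1.751 × 18.357% = 24.643%.
On $1,200,000: 0.24643 × $1,200,000 = $295,716.

$296,000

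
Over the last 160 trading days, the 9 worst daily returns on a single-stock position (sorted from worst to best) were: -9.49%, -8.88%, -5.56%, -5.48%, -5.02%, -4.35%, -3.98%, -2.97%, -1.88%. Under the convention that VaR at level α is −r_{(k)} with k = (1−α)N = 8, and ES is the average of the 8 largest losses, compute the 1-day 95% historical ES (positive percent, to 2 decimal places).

The 8 worst returns sum to -45.73%.
ES = −(-45.73%) / 8 = 5.71625% ≈ 5.72%.

5.72%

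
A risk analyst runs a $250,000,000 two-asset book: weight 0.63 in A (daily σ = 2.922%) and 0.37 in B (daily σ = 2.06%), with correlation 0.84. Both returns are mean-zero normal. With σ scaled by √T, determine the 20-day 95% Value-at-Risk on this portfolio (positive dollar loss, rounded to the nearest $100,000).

σ_p = √(0.63²·2.922² + 0.37²·2.06² + 2·0.84·0.63·0.37·2.922·2.06) = 2.515%.
σ_{20d} = 2.515% × √20 = 11.247%.
z(95%) = 1.645.
VaR = 1.645 × 11.247% = 18.501%; on $250,000,000 that is $46,252,500.

$46,300,000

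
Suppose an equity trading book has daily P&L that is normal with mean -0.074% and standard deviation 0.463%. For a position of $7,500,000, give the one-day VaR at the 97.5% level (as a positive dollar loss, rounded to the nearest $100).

At 97.5% one-sided, z = 1.960.
VaR = −μ + z·σ = −(-0.074%) + 1.960 × 0.463% = 0.981%.
On $7,500,000: 0.00981 × $7,500,000 = $73,575.

$73,600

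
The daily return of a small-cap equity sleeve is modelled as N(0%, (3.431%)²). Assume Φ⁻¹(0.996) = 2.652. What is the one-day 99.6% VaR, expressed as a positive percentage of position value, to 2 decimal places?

VaR = z·σ = 2.652 × 3.431% = 9.099%.

9.10%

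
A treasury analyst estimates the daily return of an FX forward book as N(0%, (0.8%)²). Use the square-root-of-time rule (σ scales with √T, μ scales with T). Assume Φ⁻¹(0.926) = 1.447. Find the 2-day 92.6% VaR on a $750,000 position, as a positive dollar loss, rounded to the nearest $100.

$12,300

σ_{2d} = 0.8% × √2 = 1.131%.
VaR = 1.447 × 1.131% = 1.637%.
On $750,000: 0.01637 × $750,000 = $12,278.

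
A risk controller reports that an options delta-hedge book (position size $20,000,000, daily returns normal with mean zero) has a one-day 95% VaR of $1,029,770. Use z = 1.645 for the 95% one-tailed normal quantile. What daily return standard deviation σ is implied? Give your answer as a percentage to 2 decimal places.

3.13%

VaR as a fraction: $1,029,770 / $20,000,000 = 5.149%.
σ = VaR / z = 5.149% / 1.645 = 3.130%.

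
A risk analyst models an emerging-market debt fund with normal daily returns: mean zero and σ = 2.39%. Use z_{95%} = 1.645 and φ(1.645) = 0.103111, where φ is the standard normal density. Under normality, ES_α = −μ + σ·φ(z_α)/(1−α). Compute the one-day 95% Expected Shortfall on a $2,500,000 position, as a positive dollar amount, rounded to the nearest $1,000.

$123,000

Tail multiplier: φ(z)/(1−α) = 0.103111 / 0.05 = 2.062.
ES = 2.39% × 2.062 = 4.928%.
On $2,500,000: 0.04928 × $2,500,000 = $123,200.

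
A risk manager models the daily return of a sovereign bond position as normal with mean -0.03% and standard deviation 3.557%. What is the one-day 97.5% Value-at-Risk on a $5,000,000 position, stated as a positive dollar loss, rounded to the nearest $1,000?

$350,000

At 97.5% one-sided, z = 1.960.
VaR = −μ + z·σ = −(-0.03%) + 1.960 × 3.557% = 7.002%.
On $5,000,000: 0.07002 × $5,000,000 = $350,100.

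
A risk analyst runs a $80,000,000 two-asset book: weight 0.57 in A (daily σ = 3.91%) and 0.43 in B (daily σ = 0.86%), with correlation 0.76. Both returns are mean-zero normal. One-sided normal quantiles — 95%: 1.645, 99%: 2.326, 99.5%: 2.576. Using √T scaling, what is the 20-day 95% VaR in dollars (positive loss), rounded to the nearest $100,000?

σ_p = √(0.57²·3.91² + 0.43²·0.86² + 2·0.76·0.57·0.43·3.91·0.86) = 2.521%.
σ_{20d} = 2.521% × √20 = 11.274%.
VaR = 1.645 × 11.274% = 18.546%; on $80,000,000 that is $14,836,800.

$14,800,000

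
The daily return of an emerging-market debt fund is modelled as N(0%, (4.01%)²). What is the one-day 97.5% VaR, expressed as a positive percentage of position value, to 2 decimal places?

At 97.5% one-sided, z = 1.960.
VaR = z·σ = 1.960 × 4.01% = 7.860%.

7.86%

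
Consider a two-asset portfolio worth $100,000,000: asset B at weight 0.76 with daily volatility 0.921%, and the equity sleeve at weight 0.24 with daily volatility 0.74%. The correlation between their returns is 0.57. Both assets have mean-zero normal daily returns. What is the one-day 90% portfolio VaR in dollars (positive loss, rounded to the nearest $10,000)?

σ_p² = 0.76²·0.921² + 0.24²·0.74² + 2·0.57·0.76·0.24·0.921·0.74 = 0.6632 (%²).
σ_p = √0.6632 = 0.814%.
At 90%, z = 1.282.
VaR = 1.282 × 0.814% = 1.044%; on $100,000,000 that is $1,044,000.

$1,040,000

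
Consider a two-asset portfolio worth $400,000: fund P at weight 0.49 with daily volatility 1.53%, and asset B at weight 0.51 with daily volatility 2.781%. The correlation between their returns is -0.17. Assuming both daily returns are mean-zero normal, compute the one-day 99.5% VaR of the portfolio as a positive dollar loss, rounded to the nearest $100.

$15,300

σ_p² = 0.49²·1.53² + 0.51²·2.781² + 2·-0.17·0.49·0.51·1.53·2.781 = 2.2121 (%²).
σ_p = √2.2121 = 1.487%.
At 99.5%, z = 2.576.
VaR = 2.576 × 1.487% = 3.831%; on $400,000 that is $15,324.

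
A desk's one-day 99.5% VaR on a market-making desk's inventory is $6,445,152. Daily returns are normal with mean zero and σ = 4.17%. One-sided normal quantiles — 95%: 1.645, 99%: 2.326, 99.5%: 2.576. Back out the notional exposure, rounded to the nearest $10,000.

VaR as a fraction of value: z·σ = 2.576 × 4.17% = 10.7419%.
Position = $6,445,152 / 0.107419 = $60,000,000.

$60,000,000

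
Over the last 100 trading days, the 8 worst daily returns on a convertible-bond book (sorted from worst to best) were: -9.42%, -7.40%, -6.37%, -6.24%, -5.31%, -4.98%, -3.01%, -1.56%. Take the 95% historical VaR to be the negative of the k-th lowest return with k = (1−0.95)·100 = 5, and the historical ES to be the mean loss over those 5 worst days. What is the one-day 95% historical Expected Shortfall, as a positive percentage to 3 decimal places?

6.948%

The 5 worst returns sum to -34.74%.
ES = −(-34.74%) / 5 = 6.948%.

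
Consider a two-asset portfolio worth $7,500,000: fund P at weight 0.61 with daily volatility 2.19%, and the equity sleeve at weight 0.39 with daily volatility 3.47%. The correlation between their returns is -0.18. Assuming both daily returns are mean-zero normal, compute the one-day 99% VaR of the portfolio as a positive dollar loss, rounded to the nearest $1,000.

$300,000

σ_p² = 0.61²·2.19² + 0.39²·3.47² + 2·-0.18·0.61·0.39·2.19·3.47 = 2.9652 (%²).
σ_p = √2.9652 = 1.722%.
At 99%, z = 2.326.
VaR = 2.326 × 1.722% = 4.005%; on $7,500,000 that is $300,375.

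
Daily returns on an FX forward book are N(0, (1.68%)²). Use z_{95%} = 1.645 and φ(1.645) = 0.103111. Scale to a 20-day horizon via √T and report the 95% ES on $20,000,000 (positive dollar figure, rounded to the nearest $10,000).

$3,100,000

σ_{20d} = 1.68% × √20 = 7.513%.
ES multiplier = φ(z)/(1−α) = 0.103111/0.05 = 2.062.
ES = 7.513% × 2.062 = 15.492%; on $20,000,000: $3,098,400.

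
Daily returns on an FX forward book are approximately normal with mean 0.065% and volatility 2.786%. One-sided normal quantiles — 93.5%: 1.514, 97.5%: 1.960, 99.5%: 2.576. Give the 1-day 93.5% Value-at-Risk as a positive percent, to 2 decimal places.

VaR = −μ + z·σ = −(0.065%) + 1.514 × 2.786% = 4.153%.

4.15%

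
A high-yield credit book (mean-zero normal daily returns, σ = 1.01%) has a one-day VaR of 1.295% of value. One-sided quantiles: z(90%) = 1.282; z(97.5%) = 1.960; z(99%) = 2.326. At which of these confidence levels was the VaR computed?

90%

Implied z = VaR/σ = 1.295 / 1.01 = 1.282.
This matches z(90%) = 1.282.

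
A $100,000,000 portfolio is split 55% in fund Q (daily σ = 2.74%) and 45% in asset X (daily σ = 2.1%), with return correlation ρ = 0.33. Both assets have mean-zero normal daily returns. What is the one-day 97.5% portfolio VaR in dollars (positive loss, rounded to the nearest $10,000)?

$3,970,000

σ_p² = 0.55²·2.74² + 0.45²·2.1² + 2·0.33·0.55·0.45·2.74·2.1 = 4.1040 (%²).
σ_p = √4.1040 = 2.026%.
At 97.5%, z = 1.960.
VaR = 1.960 × 2.026% = 3.971%; on $100,000,000 that is $3,971,000.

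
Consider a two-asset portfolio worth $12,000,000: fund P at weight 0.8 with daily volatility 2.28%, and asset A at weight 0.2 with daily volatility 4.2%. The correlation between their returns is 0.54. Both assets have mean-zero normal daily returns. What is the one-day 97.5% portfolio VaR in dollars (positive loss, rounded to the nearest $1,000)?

$561,000

σ_p² = 0.8²·2.28² + 0.2²·4.2² + 2·0.54·0.8·0.2·2.28·4.2 = 5.6873 (%²).
σ_p = √5.6873 = 2.385%.
At 97.5%, z = 1.960.
VaR = 1.960 × 2.385% = 4.675%; on $12,000,000 that is $561,000.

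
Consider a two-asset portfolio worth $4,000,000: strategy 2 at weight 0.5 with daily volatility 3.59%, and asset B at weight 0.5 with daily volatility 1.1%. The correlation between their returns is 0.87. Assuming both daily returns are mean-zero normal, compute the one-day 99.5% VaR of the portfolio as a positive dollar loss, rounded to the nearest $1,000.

σ_p² = 0.5²·3.59² + 0.5²·1.1² + 2·0.87·0.5·0.5·3.59·1.1 = 5.2423 (%²).
σ_p = √5.2423 = 2.290%.
At 99.5%, z = 2.576.
VaR = 2.576 × 2.290% = 5.899%; on $4,000,000 that is $235,960.

$236,000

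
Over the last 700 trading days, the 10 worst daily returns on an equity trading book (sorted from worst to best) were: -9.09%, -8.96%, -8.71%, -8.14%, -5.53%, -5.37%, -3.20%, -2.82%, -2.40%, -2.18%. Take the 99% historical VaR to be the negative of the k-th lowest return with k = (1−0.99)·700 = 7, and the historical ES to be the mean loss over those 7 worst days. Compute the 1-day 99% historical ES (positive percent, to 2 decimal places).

7.00%

The 7 worst returns sum to -49.00%.
ES = −(-49.00%) / 7 = 7% ≈ 7.00%.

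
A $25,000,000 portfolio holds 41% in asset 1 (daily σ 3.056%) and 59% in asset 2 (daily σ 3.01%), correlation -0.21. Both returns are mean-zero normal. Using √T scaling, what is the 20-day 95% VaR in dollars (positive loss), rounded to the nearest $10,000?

$3,580,000

σ_p = √(0.41²·3.056² + 0.59²·3.01² + 2·-0.21·0.41·0.59·3.056·3.01) = 1.947%.
σ_{20d} = 1.947% × √20 = 8.707%.
z(95%) = 1.645.
VaR = 1.645 × 8.707% = 14.323%; on $25,000,000 that is $3,580,750.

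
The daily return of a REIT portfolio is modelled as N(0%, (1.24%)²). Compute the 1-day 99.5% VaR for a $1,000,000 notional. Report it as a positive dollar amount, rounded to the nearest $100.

$31,900

At 99.5% one-sided, z = 2.576.
VaR = z·σ = 2.576 × 1.24% = 3.194%.
On $1,000,000: 0.03194 × $1,000,000 = $31,940.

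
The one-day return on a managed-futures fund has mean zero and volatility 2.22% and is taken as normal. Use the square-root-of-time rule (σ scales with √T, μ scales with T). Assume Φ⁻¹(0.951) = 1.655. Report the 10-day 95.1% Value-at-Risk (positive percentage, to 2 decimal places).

11.62%

σ_{10d} = 2.22% × √10 = 7.020%.
VaR = 1.655 × 7.020% = 11.618%.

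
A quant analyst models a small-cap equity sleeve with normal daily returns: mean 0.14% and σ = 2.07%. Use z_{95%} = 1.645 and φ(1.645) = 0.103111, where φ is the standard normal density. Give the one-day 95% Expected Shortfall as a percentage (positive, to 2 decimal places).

Tail multiplier: φ(z)/(1−α) = 0.103111 / 0.05 = 2.062.
ES = −(0.14%) + 2.07% × 2.062 = 4.128%.

4.13%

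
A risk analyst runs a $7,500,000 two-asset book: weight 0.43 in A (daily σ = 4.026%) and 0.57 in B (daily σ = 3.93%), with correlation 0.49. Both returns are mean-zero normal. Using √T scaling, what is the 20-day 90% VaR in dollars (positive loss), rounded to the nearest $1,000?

$1,478,000

σ_p = √(0.43²·4.026² + 0.57²·3.93² + 2·0.49·0.43·0.57·4.026·3.93) = 3.437%.
σ_{20d} = 3.437% × √20 = 15.371%.
z(90%) = 1.282.
VaR = 1.282 × 15.371% = 19.706%; on $7,500,000 that is $1,477,950.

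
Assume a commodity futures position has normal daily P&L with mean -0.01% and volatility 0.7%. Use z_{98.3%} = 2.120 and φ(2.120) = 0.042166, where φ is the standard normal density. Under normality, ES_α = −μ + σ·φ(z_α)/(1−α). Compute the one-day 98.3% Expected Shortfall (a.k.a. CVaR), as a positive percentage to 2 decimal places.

1.75%

Tail multiplier: φ(z)/(1−α) = 0.042166 / 0.017 = 2.480.
ES = −(-0.01%) + 0.7% × 2.480 = 1.746%.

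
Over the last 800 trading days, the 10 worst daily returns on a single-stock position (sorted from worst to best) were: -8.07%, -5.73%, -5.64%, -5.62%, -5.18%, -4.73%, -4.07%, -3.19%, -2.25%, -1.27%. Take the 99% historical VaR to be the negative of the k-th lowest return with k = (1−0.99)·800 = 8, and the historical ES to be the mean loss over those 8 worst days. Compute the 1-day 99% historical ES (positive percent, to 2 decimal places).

The 8 worst returns sum to -42.23%.
ES = −(-42.23%) / 8 = 5.27875% ≈ 5.28%.

5.28%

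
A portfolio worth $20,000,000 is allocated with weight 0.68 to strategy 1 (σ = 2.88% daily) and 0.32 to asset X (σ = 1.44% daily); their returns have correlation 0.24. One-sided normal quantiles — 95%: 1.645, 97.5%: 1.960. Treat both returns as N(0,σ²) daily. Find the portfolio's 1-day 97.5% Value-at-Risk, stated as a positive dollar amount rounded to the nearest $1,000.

σ_p² = 0.68²·2.88² + 0.32²·1.44² + 2·0.24·0.68·0.32·2.88·1.44 = 4.4808 (%²).
σ_p = √4.4808 = 2.117%.
VaR = 1.960 × 2.117% = 4.149%; on $20,000,000 that is $829,800.

$830,000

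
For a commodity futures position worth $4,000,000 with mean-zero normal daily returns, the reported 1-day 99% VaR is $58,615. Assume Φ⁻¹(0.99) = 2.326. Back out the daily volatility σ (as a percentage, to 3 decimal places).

0.630%

VaR as a fraction: $58,615 / $4,000,000 = 1.465%.
σ = VaR / z = 1.465% / 2.326 = 0.630%.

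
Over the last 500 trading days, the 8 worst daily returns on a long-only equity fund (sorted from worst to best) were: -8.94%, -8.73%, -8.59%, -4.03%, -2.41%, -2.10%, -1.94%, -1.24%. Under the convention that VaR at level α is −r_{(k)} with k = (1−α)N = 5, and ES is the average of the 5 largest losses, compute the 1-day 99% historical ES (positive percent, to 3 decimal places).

6.540%

The 5 worst returns sum to -32.70%.
ES = −(-32.70%) / 5 = 6.54% ≈ 6.540%.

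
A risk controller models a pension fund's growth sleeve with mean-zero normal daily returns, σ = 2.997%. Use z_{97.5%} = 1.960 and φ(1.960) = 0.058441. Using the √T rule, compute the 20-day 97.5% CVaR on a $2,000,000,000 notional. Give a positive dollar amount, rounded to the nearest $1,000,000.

σ_{20d} = 2.997% × √20 = 13.403%.
ES multiplier = φ(z)/(1−α) = 0.058441/0.025 = 2.338.
ES = 13.403% × 2.338 = 31.336%; on $2,000,000,000: $626,720,000.

$627,000,000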